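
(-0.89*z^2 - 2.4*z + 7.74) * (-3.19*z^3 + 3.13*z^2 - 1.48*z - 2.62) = 2.8391*z^5 + 4.8703*z^4 - 30.8854*z^3 + 30.11*z^2 - 5.1672*z - 20.2788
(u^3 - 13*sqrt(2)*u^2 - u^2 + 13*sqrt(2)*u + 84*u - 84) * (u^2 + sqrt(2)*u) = u^5 - 12*sqrt(2)*u^4 - u^4 + 12*sqrt(2)*u^3 + 58*u^3 - 58*u^2 + 84*sqrt(2)*u^2 - 84*sqrt(2)*u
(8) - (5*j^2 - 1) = 9 - 5*j^2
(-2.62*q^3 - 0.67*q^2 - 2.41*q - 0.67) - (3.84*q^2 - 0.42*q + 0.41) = -2.62*q^3 - 4.51*q^2 - 1.99*q - 1.08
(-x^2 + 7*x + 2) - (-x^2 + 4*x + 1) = 3*x + 1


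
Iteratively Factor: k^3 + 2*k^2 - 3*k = (k + 3)*(k^2 - k) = (k - 1)*(k + 3)*(k)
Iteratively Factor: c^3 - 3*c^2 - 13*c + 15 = (c - 1)*(c^2 - 2*c - 15) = (c - 1)*(c + 3)*(c - 5)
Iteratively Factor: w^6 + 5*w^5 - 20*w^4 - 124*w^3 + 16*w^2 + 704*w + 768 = (w + 2)*(w^5 + 3*w^4 - 26*w^3 - 72*w^2 + 160*w + 384) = (w + 2)*(w + 4)*(w^4 - w^3 - 22*w^2 + 16*w + 96) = (w - 3)*(w + 2)*(w + 4)*(w^3 + 2*w^2 - 16*w - 32) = (w - 3)*(w + 2)^2*(w + 4)*(w^2 - 16) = (w - 3)*(w + 2)^2*(w + 4)^2*(w - 4)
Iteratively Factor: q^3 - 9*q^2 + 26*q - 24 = (q - 2)*(q^2 - 7*q + 12) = (q - 4)*(q - 2)*(q - 3)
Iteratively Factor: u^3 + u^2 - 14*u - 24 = (u + 3)*(u^2 - 2*u - 8) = (u - 4)*(u + 3)*(u + 2)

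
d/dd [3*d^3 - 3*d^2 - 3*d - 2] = 9*d^2 - 6*d - 3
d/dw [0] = 0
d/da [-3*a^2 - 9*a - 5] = -6*a - 9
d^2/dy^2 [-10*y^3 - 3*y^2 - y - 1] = -60*y - 6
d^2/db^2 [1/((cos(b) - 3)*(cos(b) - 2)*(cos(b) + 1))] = (-90*(1 - cos(b)^2)^2 + 12*sin(b)^6 + 3*cos(b)^6 + 44*cos(b)^5 + 2*cos(b)^3 - 139*cos(b)^2 - 54*cos(b) + 128)/((cos(b) - 3)^3*(cos(b) - 2)^3*(cos(b) + 1)^3)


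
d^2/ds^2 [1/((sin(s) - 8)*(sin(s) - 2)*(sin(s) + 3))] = (-9*sin(s)^6 + 77*sin(s)^5 - 156*sin(s)^4 + 26*sin(s)^3 - 1330*sin(s)^2 - 372*sin(s) + 1064)/((sin(s) - 8)^3*(sin(s) - 2)^3*(sin(s) + 3)^3)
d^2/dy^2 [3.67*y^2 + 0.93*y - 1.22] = 7.34000000000000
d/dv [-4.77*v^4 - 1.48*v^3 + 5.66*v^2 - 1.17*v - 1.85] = -19.08*v^3 - 4.44*v^2 + 11.32*v - 1.17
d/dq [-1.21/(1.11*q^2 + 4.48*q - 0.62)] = (2.6862*q + 5.4208)/(1.11*q^2 + 4.48*q - 0.62)^2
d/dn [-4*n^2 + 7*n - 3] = 7 - 8*n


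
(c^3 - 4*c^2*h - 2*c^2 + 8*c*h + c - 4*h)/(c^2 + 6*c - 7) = (c^2 - 4*c*h - c + 4*h)/(c + 7)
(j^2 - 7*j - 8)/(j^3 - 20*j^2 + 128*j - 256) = (j + 1)/(j^2 - 12*j + 32)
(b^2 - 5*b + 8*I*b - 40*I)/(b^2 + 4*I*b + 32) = (b - 5)/(b - 4*I)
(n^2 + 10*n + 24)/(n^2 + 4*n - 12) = (n + 4)/(n - 2)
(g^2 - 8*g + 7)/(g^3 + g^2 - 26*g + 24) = (g - 7)/(g^2 + 2*g - 24)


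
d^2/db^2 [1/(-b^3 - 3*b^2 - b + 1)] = 2*(3*(b + 1)*(b^3 + 3*b^2 + b - 1) - (3*b^2 + 6*b + 1)^2)/(b^3 + 3*b^2 + b - 1)^3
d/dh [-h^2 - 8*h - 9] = -2*h - 8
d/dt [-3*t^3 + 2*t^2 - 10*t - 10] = -9*t^2 + 4*t - 10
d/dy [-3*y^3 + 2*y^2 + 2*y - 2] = -9*y^2 + 4*y + 2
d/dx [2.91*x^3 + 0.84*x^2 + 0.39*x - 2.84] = 8.73*x^2 + 1.68*x + 0.39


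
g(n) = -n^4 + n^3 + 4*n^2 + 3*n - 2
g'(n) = -4*n^3 + 3*n^2 + 8*n + 3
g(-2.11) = -19.74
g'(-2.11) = 37.05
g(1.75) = 11.48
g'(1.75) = 4.75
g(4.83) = -325.75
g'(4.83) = -339.09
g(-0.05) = -2.14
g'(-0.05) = 2.61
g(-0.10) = -2.26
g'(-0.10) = 2.23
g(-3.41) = -140.58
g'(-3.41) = 169.21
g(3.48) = -47.64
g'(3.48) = -101.41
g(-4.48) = -427.89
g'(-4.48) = 387.03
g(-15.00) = -53147.00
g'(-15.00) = 14058.00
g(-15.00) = -53147.00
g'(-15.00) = 14058.00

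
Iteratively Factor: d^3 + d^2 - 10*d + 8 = (d - 1)*(d^2 + 2*d - 8) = (d - 1)*(d + 4)*(d - 2)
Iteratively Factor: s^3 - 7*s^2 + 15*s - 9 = (s - 3)*(s^2 - 4*s + 3) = (s - 3)*(s - 1)*(s - 3)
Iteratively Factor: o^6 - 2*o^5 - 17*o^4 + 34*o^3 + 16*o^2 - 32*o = (o)*(o^5 - 2*o^4 - 17*o^3 + 34*o^2 + 16*o - 32) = o*(o + 4)*(o^4 - 6*o^3 + 7*o^2 + 6*o - 8) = o*(o - 1)*(o + 4)*(o^3 - 5*o^2 + 2*o + 8) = o*(o - 4)*(o - 1)*(o + 4)*(o^2 - o - 2) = o*(o - 4)*(o - 1)*(o + 1)*(o + 4)*(o - 2)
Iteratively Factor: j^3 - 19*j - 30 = (j + 3)*(j^2 - 3*j - 10) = (j + 2)*(j + 3)*(j - 5)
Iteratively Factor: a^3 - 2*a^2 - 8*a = (a + 2)*(a^2 - 4*a) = (a - 4)*(a + 2)*(a)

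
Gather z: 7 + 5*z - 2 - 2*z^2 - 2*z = -2*z^2 + 3*z + 5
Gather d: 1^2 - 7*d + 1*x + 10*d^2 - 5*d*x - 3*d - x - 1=10*d^2 + d*(-5*x - 10)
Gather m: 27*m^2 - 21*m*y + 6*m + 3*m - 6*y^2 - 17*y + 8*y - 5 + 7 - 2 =27*m^2 + m*(9 - 21*y) - 6*y^2 - 9*y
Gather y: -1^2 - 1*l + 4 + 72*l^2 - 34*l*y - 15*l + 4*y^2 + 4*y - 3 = 72*l^2 - 16*l + 4*y^2 + y*(4 - 34*l)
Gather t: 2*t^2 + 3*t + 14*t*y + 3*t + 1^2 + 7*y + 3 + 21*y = 2*t^2 + t*(14*y + 6) + 28*y + 4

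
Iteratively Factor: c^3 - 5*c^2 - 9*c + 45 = (c - 3)*(c^2 - 2*c - 15) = (c - 5)*(c - 3)*(c + 3)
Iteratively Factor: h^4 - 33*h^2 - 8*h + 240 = (h - 5)*(h^3 + 5*h^2 - 8*h - 48) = (h - 5)*(h + 4)*(h^2 + h - 12) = (h - 5)*(h + 4)^2*(h - 3)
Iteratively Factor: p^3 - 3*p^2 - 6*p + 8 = (p - 4)*(p^2 + p - 2) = (p - 4)*(p + 2)*(p - 1)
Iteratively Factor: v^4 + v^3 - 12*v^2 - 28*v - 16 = (v - 4)*(v^3 + 5*v^2 + 8*v + 4) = (v - 4)*(v + 2)*(v^2 + 3*v + 2) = (v - 4)*(v + 2)^2*(v + 1)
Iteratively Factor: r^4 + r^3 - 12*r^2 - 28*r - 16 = (r + 1)*(r^3 - 12*r - 16) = (r + 1)*(r + 2)*(r^2 - 2*r - 8) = (r - 4)*(r + 1)*(r + 2)*(r + 2)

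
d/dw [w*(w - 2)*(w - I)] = w*(w - 2) + w*(w - I) + (w - 2)*(w - I)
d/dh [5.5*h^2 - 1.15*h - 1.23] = 11.0*h - 1.15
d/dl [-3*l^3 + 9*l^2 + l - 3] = -9*l^2 + 18*l + 1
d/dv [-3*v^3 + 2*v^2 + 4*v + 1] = -9*v^2 + 4*v + 4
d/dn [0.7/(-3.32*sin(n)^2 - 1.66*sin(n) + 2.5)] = (4.648*sin(n) + 1.162)*cos(n)/(3.32*sin(n)^2 + 1.66*sin(n) - 2.5)^2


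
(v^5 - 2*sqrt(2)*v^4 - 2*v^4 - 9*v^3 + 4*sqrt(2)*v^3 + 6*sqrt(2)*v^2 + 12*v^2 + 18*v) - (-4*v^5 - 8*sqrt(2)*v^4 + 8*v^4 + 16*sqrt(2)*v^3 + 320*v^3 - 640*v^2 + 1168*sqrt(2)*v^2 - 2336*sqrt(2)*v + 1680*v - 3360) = 5*v^5 - 10*v^4 + 6*sqrt(2)*v^4 - 329*v^3 - 12*sqrt(2)*v^3 - 1162*sqrt(2)*v^2 + 652*v^2 - 1662*v + 2336*sqrt(2)*v + 3360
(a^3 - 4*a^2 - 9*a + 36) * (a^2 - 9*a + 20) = a^5 - 13*a^4 + 47*a^3 + 37*a^2 - 504*a + 720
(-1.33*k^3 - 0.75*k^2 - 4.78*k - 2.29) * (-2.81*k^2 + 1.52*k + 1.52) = 3.7373*k^5 + 0.0858999999999996*k^4 + 10.2702*k^3 - 1.9707*k^2 - 10.7464*k - 3.4808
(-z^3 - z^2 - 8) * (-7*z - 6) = 7*z^4 + 13*z^3 + 6*z^2 + 56*z + 48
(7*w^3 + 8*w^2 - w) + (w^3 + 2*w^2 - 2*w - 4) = 8*w^3 + 10*w^2 - 3*w - 4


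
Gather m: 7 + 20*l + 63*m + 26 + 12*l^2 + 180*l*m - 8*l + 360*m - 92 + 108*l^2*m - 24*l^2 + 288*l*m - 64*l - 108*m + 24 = -12*l^2 - 52*l + m*(108*l^2 + 468*l + 315) - 35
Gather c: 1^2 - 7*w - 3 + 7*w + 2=0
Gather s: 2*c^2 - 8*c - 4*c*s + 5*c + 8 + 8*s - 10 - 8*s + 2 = 2*c^2 - 4*c*s - 3*c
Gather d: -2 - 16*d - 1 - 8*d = -24*d - 3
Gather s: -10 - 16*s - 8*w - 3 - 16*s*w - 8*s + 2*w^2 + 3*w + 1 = s*(-16*w - 24) + 2*w^2 - 5*w - 12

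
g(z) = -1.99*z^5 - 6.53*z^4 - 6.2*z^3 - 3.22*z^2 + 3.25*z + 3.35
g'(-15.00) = -419648.90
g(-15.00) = 1200730.10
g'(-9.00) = -47685.86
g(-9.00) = 78897.26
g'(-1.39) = 9.27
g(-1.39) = -4.79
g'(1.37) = -142.70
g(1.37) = -46.79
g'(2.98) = -1657.02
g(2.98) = -1162.26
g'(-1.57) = 8.14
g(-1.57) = -6.39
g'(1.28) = -116.95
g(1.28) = -35.13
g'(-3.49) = -566.63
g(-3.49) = 277.92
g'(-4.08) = -1263.27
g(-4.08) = 797.95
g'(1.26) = -111.72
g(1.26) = -32.85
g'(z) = -9.95*z^4 - 26.12*z^3 - 18.6*z^2 - 6.44*z + 3.25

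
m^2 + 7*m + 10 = (m + 2)*(m + 5)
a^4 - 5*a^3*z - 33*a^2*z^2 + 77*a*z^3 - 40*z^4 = (a - 8*z)*(a - z)^2*(a + 5*z)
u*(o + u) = o*u + u^2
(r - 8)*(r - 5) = r^2 - 13*r + 40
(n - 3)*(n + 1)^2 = n^3 - n^2 - 5*n - 3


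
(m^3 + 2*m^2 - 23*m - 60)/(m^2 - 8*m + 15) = (m^2 + 7*m + 12)/(m - 3)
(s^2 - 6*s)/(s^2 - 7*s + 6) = s/(s - 1)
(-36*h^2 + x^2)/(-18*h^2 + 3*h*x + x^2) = (-6*h + x)/(-3*h + x)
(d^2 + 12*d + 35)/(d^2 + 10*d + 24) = (d^2 + 12*d + 35)/(d^2 + 10*d + 24)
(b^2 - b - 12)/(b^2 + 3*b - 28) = (b + 3)/(b + 7)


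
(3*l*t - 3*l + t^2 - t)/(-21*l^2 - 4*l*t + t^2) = (t - 1)/(-7*l + t)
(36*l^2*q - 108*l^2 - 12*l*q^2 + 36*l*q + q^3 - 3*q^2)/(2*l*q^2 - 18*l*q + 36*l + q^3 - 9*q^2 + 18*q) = (36*l^2 - 12*l*q + q^2)/(2*l*q - 12*l + q^2 - 6*q)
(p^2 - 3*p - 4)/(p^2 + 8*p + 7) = (p - 4)/(p + 7)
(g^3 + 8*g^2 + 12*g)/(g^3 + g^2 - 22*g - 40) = g*(g + 6)/(g^2 - g - 20)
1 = 1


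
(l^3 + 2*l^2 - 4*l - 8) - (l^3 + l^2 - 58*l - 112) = l^2 + 54*l + 104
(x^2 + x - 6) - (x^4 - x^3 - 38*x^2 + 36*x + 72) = -x^4 + x^3 + 39*x^2 - 35*x - 78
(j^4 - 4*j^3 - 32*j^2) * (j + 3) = j^5 - j^4 - 44*j^3 - 96*j^2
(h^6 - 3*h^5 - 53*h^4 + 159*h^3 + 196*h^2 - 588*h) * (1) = h^6 - 3*h^5 - 53*h^4 + 159*h^3 + 196*h^2 - 588*h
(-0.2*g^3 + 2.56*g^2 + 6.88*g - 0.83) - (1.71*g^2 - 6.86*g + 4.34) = -0.2*g^3 + 0.85*g^2 + 13.74*g - 5.17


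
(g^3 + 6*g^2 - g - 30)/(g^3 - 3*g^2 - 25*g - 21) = (g^2 + 3*g - 10)/(g^2 - 6*g - 7)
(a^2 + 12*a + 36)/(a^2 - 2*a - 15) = (a^2 + 12*a + 36)/(a^2 - 2*a - 15)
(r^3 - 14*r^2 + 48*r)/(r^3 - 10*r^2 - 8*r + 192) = r/(r + 4)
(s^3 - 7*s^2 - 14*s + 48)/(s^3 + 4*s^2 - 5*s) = (s^3 - 7*s^2 - 14*s + 48)/(s*(s^2 + 4*s - 5))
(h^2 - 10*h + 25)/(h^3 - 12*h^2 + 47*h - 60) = (h - 5)/(h^2 - 7*h + 12)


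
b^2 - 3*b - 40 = (b - 8)*(b + 5)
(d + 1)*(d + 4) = d^2 + 5*d + 4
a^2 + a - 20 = (a - 4)*(a + 5)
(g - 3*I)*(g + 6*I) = g^2 + 3*I*g + 18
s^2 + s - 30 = (s - 5)*(s + 6)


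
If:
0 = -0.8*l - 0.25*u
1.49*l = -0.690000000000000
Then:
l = -0.46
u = 1.48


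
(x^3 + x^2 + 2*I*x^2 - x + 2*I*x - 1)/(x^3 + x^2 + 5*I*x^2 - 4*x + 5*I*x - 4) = (x + I)/(x + 4*I)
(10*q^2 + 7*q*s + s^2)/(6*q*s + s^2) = (10*q^2 + 7*q*s + s^2)/(s*(6*q + s))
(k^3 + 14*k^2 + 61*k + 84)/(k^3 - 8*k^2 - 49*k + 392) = (k^2 + 7*k + 12)/(k^2 - 15*k + 56)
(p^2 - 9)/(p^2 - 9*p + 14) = (p^2 - 9)/(p^2 - 9*p + 14)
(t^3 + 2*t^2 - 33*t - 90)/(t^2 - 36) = (t^2 + 8*t + 15)/(t + 6)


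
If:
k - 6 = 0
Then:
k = 6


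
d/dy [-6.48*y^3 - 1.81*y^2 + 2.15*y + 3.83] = -19.44*y^2 - 3.62*y + 2.15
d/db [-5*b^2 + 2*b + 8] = 2 - 10*b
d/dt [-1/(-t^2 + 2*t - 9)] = 2*(1 - t)/(t^2 - 2*t + 9)^2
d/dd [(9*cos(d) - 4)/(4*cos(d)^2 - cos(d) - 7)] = (-36*sin(d)^2 - 32*cos(d) + 103)*sin(d)/(-4*cos(d)^2 + cos(d) + 7)^2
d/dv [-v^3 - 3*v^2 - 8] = 3*v*(-v - 2)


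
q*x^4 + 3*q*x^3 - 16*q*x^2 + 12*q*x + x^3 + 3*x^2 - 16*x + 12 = (x - 2)*(x - 1)*(x + 6)*(q*x + 1)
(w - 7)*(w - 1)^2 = w^3 - 9*w^2 + 15*w - 7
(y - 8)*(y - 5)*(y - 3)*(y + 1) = y^4 - 15*y^3 + 63*y^2 - 41*y - 120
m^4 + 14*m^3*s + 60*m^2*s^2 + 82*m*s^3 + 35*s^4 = (m + s)^2*(m + 5*s)*(m + 7*s)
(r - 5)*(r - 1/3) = r^2 - 16*r/3 + 5/3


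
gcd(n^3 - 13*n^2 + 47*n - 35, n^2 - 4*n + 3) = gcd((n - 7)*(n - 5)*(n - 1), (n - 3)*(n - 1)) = n - 1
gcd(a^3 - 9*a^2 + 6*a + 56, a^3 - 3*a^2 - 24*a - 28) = a^2 - 5*a - 14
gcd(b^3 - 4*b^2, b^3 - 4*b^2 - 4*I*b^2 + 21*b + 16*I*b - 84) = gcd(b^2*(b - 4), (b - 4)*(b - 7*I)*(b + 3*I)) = b - 4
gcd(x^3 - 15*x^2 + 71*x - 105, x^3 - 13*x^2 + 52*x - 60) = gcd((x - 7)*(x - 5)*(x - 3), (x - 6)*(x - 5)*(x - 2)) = x - 5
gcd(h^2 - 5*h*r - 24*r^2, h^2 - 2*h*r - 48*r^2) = -h + 8*r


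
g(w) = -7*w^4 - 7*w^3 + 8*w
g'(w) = -28*w^3 - 21*w^2 + 8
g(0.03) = 0.24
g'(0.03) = 7.98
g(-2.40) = -154.68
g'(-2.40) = 274.11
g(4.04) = -2294.02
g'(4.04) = -2181.05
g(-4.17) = -1642.39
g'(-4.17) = 1673.16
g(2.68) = -474.41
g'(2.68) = -681.80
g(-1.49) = -23.27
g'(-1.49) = 54.00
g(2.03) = -161.19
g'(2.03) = -312.77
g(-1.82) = -49.16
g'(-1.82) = 107.24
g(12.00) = -157152.00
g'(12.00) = -51400.00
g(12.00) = -157152.00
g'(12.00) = -51400.00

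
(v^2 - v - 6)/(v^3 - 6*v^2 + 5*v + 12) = (v + 2)/(v^2 - 3*v - 4)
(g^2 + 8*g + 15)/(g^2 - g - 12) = (g + 5)/(g - 4)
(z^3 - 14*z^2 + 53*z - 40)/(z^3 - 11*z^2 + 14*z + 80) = (z - 1)/(z + 2)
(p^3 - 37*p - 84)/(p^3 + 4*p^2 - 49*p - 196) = (p + 3)/(p + 7)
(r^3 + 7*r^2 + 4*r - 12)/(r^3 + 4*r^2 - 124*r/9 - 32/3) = 9*(r^2 + r - 2)/(9*r^2 - 18*r - 16)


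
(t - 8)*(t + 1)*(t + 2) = t^3 - 5*t^2 - 22*t - 16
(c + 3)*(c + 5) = c^2 + 8*c + 15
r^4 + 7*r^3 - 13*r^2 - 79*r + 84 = (r - 3)*(r - 1)*(r + 4)*(r + 7)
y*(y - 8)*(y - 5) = y^3 - 13*y^2 + 40*y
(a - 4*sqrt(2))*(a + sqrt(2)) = a^2 - 3*sqrt(2)*a - 8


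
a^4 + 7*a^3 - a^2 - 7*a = a*(a - 1)*(a + 1)*(a + 7)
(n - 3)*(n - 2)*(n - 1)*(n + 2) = n^4 - 4*n^3 - n^2 + 16*n - 12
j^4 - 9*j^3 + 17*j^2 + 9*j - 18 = (j - 6)*(j - 3)*(j - 1)*(j + 1)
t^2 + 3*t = t*(t + 3)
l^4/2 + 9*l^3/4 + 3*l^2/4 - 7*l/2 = l*(l/2 + 1)*(l - 1)*(l + 7/2)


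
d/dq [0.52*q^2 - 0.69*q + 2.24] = 1.04*q - 0.69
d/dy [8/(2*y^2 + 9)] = -32*y/(2*y^2 + 9)^2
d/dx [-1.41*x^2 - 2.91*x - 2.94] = -2.82*x - 2.91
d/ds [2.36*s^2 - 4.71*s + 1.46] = 4.72*s - 4.71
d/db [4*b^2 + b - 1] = 8*b + 1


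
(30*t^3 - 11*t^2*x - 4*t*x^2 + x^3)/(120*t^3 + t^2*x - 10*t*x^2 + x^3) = (-2*t + x)/(-8*t + x)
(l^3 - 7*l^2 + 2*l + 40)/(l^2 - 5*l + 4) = (l^2 - 3*l - 10)/(l - 1)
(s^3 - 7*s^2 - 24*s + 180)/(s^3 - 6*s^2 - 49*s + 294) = (s^2 - s - 30)/(s^2 - 49)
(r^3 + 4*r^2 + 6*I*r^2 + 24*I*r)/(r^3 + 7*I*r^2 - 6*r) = (r + 4)/(r + I)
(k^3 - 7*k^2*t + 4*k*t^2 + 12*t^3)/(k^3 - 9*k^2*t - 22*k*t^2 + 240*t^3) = (-k^2 + k*t + 2*t^2)/(-k^2 + 3*k*t + 40*t^2)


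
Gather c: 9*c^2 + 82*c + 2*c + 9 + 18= 9*c^2 + 84*c + 27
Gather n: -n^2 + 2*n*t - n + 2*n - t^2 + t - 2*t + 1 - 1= -n^2 + n*(2*t + 1) - t^2 - t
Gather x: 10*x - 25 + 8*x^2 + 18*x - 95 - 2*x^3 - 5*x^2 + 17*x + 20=-2*x^3 + 3*x^2 + 45*x - 100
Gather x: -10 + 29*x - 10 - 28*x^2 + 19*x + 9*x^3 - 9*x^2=9*x^3 - 37*x^2 + 48*x - 20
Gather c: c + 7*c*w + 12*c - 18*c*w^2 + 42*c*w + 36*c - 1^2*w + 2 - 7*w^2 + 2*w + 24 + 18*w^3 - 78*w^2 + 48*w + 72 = c*(-18*w^2 + 49*w + 49) + 18*w^3 - 85*w^2 + 49*w + 98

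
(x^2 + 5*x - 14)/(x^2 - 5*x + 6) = (x + 7)/(x - 3)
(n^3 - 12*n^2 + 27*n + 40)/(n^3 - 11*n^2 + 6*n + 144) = (n^2 - 4*n - 5)/(n^2 - 3*n - 18)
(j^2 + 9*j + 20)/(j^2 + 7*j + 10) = (j + 4)/(j + 2)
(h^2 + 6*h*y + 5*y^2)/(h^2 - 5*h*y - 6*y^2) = (-h - 5*y)/(-h + 6*y)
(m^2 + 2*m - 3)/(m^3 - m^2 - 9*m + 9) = 1/(m - 3)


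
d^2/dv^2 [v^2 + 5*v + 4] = 2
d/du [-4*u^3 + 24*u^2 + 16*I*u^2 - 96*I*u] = -12*u^2 + u*(48 + 32*I) - 96*I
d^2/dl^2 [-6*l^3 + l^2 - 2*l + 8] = 2 - 36*l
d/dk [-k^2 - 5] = -2*k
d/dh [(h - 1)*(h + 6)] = 2*h + 5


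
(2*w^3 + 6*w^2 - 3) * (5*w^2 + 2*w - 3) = 10*w^5 + 34*w^4 + 6*w^3 - 33*w^2 - 6*w + 9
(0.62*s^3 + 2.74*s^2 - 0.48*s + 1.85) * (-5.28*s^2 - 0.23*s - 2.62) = -3.2736*s^5 - 14.6098*s^4 + 0.2798*s^3 - 16.8364*s^2 + 0.8321*s - 4.847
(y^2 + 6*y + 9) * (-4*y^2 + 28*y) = -4*y^4 + 4*y^3 + 132*y^2 + 252*y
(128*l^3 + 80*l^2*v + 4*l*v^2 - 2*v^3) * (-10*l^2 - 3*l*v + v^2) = -1280*l^5 - 1184*l^4*v - 152*l^3*v^2 + 88*l^2*v^3 + 10*l*v^4 - 2*v^5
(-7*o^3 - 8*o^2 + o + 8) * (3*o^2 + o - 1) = -21*o^5 - 31*o^4 + 2*o^3 + 33*o^2 + 7*o - 8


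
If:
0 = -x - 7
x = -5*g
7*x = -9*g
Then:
No Solution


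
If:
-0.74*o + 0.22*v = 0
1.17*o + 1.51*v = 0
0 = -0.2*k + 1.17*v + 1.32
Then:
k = 6.60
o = 0.00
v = 0.00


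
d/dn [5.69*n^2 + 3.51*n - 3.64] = 11.38*n + 3.51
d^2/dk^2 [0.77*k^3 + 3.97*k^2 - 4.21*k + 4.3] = 4.62*k + 7.94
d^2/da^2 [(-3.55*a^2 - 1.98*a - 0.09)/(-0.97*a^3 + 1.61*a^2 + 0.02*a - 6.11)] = (6.68039*a^6 + 11.177892*a^5 - 17.123604*a^4 - 286.692918*a^3 + 70.101096*a^2 + 113.681718*a + 267.312572)/(0.912673*a^9 - 4.544547*a^8 + 7.486557*a^7 + 13.26082*a^6 - 57.406284*a^5 + 46.800057*a^4 + 109.816855*a^3 - 180.306711*a^2 - 2.239926*a + 228.099131)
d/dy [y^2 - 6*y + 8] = 2*y - 6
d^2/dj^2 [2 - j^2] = -2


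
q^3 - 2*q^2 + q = q*(q - 1)^2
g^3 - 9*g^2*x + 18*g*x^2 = g*(g - 6*x)*(g - 3*x)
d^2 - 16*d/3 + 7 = (d - 3)*(d - 7/3)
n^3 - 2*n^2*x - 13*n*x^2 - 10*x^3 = (n - 5*x)*(n + x)*(n + 2*x)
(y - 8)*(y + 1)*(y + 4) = y^3 - 3*y^2 - 36*y - 32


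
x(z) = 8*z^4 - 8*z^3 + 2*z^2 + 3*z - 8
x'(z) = 32*z^3 - 24*z^2 + 4*z + 3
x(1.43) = 10.44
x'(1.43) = 53.22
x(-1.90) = 152.65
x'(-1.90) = -310.73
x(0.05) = -7.85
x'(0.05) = 3.14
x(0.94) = -3.81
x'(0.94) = 12.13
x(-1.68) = 94.27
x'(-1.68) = -223.19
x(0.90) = -4.26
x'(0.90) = 10.49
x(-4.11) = 2851.61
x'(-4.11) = -2640.50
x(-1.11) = 14.22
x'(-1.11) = -74.77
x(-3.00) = 865.00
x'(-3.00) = -1089.00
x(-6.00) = 12142.00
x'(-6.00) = -7797.00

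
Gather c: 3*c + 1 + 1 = 3*c + 2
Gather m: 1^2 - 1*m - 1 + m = 0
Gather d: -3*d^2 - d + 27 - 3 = -3*d^2 - d + 24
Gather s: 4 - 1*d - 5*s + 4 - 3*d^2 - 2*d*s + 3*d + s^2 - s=-3*d^2 + 2*d + s^2 + s*(-2*d - 6) + 8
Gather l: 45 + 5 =50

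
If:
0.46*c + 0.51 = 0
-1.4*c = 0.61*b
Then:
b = 2.54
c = -1.11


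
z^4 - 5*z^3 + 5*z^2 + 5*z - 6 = (z - 3)*(z - 2)*(z - 1)*(z + 1)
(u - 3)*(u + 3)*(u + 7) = u^3 + 7*u^2 - 9*u - 63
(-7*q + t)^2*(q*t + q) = 49*q^3*t + 49*q^3 - 14*q^2*t^2 - 14*q^2*t + q*t^3 + q*t^2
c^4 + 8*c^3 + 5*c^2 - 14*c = c*(c - 1)*(c + 2)*(c + 7)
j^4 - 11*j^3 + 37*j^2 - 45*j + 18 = (j - 6)*(j - 3)*(j - 1)^2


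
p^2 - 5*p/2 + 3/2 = (p - 3/2)*(p - 1)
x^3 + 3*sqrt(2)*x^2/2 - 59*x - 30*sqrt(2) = (x - 5*sqrt(2))*(x + sqrt(2)/2)*(x + 6*sqrt(2))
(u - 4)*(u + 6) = u^2 + 2*u - 24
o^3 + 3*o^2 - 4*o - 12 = (o - 2)*(o + 2)*(o + 3)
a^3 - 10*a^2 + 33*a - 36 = (a - 4)*(a - 3)^2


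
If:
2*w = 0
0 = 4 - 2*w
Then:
No Solution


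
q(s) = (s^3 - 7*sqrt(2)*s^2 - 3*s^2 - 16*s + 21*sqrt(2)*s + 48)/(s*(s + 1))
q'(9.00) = 0.61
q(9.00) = -1.61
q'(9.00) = 0.61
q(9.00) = -1.61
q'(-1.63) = 34.34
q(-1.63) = -12.59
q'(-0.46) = -155.88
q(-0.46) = -156.49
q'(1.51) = -16.81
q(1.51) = 11.27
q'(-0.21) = -1054.75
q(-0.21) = -268.51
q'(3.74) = -1.52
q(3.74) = -1.63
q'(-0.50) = -109.39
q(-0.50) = -151.20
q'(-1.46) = 74.90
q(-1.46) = -3.88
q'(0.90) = -52.61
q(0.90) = 29.60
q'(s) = (3*s^2 - 14*sqrt(2)*s - 6*s - 16 + 21*sqrt(2))/(s*(s + 1)) - (s^3 - 7*sqrt(2)*s^2 - 3*s^2 - 16*s + 21*sqrt(2)*s + 48)/(s*(s + 1)^2) - (s^3 - 7*sqrt(2)*s^2 - 3*s^2 - 16*s + 21*sqrt(2)*s + 48)/(s^2*(s + 1)) = (s^4 + 2*s^3 - 28*sqrt(2)*s^2 + 13*s^2 - 96*s - 48)/(s^2*(s^2 + 2*s + 1))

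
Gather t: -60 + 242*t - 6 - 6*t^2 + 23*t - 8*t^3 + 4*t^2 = -8*t^3 - 2*t^2 + 265*t - 66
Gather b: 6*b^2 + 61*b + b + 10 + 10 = 6*b^2 + 62*b + 20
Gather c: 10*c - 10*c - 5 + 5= 0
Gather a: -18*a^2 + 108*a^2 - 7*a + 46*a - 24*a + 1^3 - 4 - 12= 90*a^2 + 15*a - 15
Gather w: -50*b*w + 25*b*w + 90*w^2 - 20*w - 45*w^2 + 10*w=45*w^2 + w*(-25*b - 10)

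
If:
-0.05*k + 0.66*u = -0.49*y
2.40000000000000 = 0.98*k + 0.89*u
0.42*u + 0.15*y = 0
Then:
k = 2.62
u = -0.18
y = 0.51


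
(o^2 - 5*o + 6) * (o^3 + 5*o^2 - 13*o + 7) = o^5 - 32*o^3 + 102*o^2 - 113*o + 42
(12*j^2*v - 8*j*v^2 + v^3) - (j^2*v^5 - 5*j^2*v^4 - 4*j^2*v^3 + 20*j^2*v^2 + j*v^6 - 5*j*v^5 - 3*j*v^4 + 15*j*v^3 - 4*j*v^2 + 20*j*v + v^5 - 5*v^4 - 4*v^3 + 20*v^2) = -j^2*v^5 + 5*j^2*v^4 + 4*j^2*v^3 - 20*j^2*v^2 + 12*j^2*v - j*v^6 + 5*j*v^5 + 3*j*v^4 - 15*j*v^3 - 4*j*v^2 - 20*j*v - v^5 + 5*v^4 + 5*v^3 - 20*v^2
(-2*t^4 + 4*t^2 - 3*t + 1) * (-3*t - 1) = 6*t^5 + 2*t^4 - 12*t^3 + 5*t^2 - 1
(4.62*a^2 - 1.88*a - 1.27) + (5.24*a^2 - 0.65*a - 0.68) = 9.86*a^2 - 2.53*a - 1.95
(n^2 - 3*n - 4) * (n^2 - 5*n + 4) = n^4 - 8*n^3 + 15*n^2 + 8*n - 16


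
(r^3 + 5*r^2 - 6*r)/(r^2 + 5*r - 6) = r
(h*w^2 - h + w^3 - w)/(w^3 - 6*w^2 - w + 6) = (h + w)/(w - 6)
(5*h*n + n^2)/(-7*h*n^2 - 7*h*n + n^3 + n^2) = (-5*h - n)/(7*h*n + 7*h - n^2 - n)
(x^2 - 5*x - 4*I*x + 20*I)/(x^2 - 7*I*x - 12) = (x - 5)/(x - 3*I)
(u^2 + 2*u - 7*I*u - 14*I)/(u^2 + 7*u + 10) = (u - 7*I)/(u + 5)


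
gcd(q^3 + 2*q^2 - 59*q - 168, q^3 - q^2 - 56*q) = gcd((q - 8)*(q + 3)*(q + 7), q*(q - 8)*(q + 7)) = q^2 - q - 56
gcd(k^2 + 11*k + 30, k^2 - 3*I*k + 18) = 1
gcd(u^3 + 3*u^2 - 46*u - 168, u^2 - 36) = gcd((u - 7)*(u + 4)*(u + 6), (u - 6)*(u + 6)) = u + 6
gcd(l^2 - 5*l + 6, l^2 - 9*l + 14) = l - 2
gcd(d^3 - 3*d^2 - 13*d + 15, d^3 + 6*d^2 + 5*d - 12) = d^2 + 2*d - 3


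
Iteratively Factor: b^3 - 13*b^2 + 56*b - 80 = (b - 4)*(b^2 - 9*b + 20) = (b - 5)*(b - 4)*(b - 4)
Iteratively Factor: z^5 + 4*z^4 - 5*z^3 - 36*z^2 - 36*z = (z + 2)*(z^4 + 2*z^3 - 9*z^2 - 18*z) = z*(z + 2)*(z^3 + 2*z^2 - 9*z - 18) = z*(z + 2)*(z + 3)*(z^2 - z - 6) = z*(z + 2)^2*(z + 3)*(z - 3)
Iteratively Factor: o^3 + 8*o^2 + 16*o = (o + 4)*(o^2 + 4*o) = o*(o + 4)*(o + 4)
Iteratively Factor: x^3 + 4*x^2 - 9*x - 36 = (x - 3)*(x^2 + 7*x + 12) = (x - 3)*(x + 3)*(x + 4)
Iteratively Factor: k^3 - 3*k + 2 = (k - 1)*(k^2 + k - 2) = (k - 1)*(k + 2)*(k - 1)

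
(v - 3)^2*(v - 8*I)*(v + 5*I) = v^4 - 6*v^3 - 3*I*v^3 + 49*v^2 + 18*I*v^2 - 240*v - 27*I*v + 360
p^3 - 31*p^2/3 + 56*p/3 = p*(p - 8)*(p - 7/3)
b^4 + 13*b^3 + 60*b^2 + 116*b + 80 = (b + 2)^2*(b + 4)*(b + 5)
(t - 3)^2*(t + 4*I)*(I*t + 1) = I*t^4 - 3*t^3 - 6*I*t^3 + 18*t^2 + 13*I*t^2 - 27*t - 24*I*t + 36*I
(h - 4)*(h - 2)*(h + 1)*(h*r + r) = h^4*r - 4*h^3*r - 3*h^2*r + 10*h*r + 8*r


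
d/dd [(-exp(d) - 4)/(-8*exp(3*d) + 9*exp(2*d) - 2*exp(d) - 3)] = (-16*exp(3*d) - 87*exp(2*d) + 72*exp(d) - 5)*exp(d)/(64*exp(6*d) - 144*exp(5*d) + 113*exp(4*d) + 12*exp(3*d) - 50*exp(2*d) + 12*exp(d) + 9)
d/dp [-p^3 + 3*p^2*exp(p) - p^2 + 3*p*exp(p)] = 3*p^2*exp(p) - 3*p^2 + 9*p*exp(p) - 2*p + 3*exp(p)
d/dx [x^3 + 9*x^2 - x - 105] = 3*x^2 + 18*x - 1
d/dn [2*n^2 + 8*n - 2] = 4*n + 8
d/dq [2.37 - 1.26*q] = -1.26000000000000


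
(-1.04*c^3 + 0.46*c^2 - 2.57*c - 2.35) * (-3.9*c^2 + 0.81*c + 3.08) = 4.056*c^5 - 2.6364*c^4 + 7.1924*c^3 + 8.5001*c^2 - 9.8191*c - 7.238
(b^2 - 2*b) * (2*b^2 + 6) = 2*b^4 - 4*b^3 + 6*b^2 - 12*b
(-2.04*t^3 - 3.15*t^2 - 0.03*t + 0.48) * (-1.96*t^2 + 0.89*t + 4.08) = 3.9984*t^5 + 4.3584*t^4 - 11.0679*t^3 - 13.8195*t^2 + 0.3048*t + 1.9584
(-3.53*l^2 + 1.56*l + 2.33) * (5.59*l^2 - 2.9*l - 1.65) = -19.7327*l^4 + 18.9574*l^3 + 14.3252*l^2 - 9.331*l - 3.8445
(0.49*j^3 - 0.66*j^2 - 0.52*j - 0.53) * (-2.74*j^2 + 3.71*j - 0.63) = -1.3426*j^5 + 3.6263*j^4 - 1.3325*j^3 - 0.0611999999999999*j^2 - 1.6387*j + 0.3339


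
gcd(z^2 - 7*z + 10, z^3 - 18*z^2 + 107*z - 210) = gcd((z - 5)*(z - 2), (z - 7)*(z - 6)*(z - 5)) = z - 5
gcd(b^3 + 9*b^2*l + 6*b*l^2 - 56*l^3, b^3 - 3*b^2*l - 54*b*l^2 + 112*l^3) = b^2 + 5*b*l - 14*l^2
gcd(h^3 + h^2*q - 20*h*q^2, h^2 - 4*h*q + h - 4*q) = -h + 4*q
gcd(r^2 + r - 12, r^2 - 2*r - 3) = r - 3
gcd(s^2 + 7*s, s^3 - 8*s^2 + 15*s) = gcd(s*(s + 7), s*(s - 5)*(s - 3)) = s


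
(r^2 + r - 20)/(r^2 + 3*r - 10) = (r - 4)/(r - 2)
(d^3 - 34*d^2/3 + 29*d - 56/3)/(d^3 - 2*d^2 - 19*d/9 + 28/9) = 3*(d - 8)/(3*d + 4)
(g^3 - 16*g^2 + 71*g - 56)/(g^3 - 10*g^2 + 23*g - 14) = (g - 8)/(g - 2)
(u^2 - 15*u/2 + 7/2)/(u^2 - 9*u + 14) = (u - 1/2)/(u - 2)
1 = 1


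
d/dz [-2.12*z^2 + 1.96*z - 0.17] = 1.96 - 4.24*z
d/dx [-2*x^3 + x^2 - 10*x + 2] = -6*x^2 + 2*x - 10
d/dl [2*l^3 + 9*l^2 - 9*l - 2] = 6*l^2 + 18*l - 9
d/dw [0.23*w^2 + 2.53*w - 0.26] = 0.46*w + 2.53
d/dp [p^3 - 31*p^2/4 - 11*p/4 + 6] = 3*p^2 - 31*p/2 - 11/4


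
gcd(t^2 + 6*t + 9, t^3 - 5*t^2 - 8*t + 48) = t + 3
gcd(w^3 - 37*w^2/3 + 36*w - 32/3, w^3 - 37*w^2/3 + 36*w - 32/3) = w^3 - 37*w^2/3 + 36*w - 32/3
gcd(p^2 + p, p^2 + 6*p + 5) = p + 1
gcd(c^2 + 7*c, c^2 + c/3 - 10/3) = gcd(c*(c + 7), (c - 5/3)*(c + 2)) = 1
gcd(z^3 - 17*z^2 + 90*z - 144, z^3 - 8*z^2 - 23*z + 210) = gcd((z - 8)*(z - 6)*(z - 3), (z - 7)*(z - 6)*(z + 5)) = z - 6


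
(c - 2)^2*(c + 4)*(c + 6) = c^4 + 6*c^3 - 12*c^2 - 56*c + 96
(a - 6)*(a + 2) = a^2 - 4*a - 12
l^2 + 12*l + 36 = (l + 6)^2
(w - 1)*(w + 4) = w^2 + 3*w - 4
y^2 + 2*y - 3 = (y - 1)*(y + 3)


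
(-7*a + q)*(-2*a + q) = 14*a^2 - 9*a*q + q^2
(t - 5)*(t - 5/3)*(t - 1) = t^3 - 23*t^2/3 + 15*t - 25/3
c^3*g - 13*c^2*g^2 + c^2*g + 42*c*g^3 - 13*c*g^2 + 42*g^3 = (c - 7*g)*(c - 6*g)*(c*g + g)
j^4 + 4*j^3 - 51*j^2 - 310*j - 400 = (j - 8)*(j + 2)*(j + 5)^2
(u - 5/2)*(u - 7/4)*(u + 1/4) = u^3 - 4*u^2 + 53*u/16 + 35/32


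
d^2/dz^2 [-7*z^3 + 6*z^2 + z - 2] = 12 - 42*z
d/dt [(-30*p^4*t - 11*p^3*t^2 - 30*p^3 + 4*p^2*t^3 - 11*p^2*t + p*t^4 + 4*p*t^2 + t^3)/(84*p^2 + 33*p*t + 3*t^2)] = (-840*p^6 - 616*p^5*t + 245*p^4*t^2 + 22*p^4 + 200*p^3*t^3 + 284*p^3*t + 37*p^2*t^4 + 139*p^2*t^2 + 2*p*t^5 + 22*p*t^3 + t^4)/(3*(784*p^4 + 616*p^3*t + 177*p^2*t^2 + 22*p*t^3 + t^4))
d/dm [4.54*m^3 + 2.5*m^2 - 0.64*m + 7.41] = 13.62*m^2 + 5.0*m - 0.64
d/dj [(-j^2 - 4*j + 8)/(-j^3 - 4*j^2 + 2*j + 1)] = (-j^4 - 8*j^3 + 6*j^2 + 62*j - 20)/(j^6 + 8*j^5 + 12*j^4 - 18*j^3 - 4*j^2 + 4*j + 1)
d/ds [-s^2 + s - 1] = 1 - 2*s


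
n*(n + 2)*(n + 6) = n^3 + 8*n^2 + 12*n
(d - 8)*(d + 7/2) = d^2 - 9*d/2 - 28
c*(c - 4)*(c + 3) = c^3 - c^2 - 12*c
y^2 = y^2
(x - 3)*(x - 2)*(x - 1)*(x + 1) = x^4 - 5*x^3 + 5*x^2 + 5*x - 6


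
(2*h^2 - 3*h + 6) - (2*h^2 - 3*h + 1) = 5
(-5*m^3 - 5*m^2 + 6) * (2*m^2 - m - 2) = -10*m^5 - 5*m^4 + 15*m^3 + 22*m^2 - 6*m - 12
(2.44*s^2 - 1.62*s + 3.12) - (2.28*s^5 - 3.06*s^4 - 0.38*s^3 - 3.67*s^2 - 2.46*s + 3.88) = -2.28*s^5 + 3.06*s^4 + 0.38*s^3 + 6.11*s^2 + 0.84*s - 0.76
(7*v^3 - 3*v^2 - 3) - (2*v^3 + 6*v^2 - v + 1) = 5*v^3 - 9*v^2 + v - 4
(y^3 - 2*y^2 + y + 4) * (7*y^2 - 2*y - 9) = 7*y^5 - 16*y^4 + 2*y^3 + 44*y^2 - 17*y - 36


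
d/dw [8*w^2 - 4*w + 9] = 16*w - 4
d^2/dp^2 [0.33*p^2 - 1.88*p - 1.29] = 0.660000000000000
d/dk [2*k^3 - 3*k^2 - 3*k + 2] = 6*k^2 - 6*k - 3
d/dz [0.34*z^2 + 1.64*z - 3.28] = 0.68*z + 1.64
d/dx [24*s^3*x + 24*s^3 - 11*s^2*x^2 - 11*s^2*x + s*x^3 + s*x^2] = s*(24*s^2 - 22*s*x - 11*s + 3*x^2 + 2*x)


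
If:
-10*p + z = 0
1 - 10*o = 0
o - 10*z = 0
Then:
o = 1/10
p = 1/1000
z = 1/100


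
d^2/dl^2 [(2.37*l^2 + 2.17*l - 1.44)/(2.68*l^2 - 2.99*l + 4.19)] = (69.154184*l^3 - 221.73516*l^2 - 76.970136*l + 144.180476)/(19.248832*l^6 - 64.426128*l^5 + 162.161172*l^4 - 228.182747*l^3 + 253.528101*l^2 - 157.478217*l + 73.560059)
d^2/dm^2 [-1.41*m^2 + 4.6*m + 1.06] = -2.82000000000000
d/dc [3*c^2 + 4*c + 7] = 6*c + 4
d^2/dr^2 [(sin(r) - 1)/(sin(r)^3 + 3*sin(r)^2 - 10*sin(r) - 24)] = (-4*sin(r)^7 - 10*sin(r)^5 - 320*sin(r)^4 - 316*sin(r)^3 + 922*sin(r)^2 - 348*sin(r) - 824)/(sin(r)^3 + 3*sin(r)^2 - 10*sin(r) - 24)^3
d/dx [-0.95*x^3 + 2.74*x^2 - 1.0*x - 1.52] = -2.85*x^2 + 5.48*x - 1.0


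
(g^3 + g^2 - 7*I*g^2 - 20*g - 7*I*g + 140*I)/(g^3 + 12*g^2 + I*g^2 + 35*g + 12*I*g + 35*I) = (g^2 - g*(4 + 7*I) + 28*I)/(g^2 + g*(7 + I) + 7*I)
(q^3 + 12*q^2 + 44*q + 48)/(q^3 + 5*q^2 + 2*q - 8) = (q + 6)/(q - 1)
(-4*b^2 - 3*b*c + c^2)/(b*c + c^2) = (-4*b + c)/c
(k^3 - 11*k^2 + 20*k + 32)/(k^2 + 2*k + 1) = (k^2 - 12*k + 32)/(k + 1)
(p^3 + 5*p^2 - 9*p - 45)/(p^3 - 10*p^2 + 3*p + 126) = (p^2 + 2*p - 15)/(p^2 - 13*p + 42)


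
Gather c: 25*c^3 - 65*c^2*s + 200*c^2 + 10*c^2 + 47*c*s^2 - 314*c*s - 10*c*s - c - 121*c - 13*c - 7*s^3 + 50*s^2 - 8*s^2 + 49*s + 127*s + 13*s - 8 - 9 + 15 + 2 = 25*c^3 + c^2*(210 - 65*s) + c*(47*s^2 - 324*s - 135) - 7*s^3 + 42*s^2 + 189*s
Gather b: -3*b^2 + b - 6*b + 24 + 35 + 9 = -3*b^2 - 5*b + 68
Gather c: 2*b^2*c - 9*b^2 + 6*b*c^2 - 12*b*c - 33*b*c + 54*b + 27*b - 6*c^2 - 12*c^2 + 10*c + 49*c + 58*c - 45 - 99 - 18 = -9*b^2 + 81*b + c^2*(6*b - 18) + c*(2*b^2 - 45*b + 117) - 162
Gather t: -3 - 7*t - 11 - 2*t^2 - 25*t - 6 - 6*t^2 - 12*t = -8*t^2 - 44*t - 20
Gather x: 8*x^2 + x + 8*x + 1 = 8*x^2 + 9*x + 1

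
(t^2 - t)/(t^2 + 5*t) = (t - 1)/(t + 5)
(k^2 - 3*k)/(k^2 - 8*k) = (k - 3)/(k - 8)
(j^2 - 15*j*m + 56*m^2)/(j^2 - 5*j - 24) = (-j^2 + 15*j*m - 56*m^2)/(-j^2 + 5*j + 24)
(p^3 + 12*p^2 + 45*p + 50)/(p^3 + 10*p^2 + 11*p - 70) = (p^2 + 7*p + 10)/(p^2 + 5*p - 14)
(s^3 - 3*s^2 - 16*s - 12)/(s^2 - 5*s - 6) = s + 2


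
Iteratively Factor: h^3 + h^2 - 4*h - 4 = (h + 2)*(h^2 - h - 2) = (h + 1)*(h + 2)*(h - 2)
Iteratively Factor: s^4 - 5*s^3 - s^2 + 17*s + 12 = (s - 4)*(s^3 - s^2 - 5*s - 3) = (s - 4)*(s + 1)*(s^2 - 2*s - 3) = (s - 4)*(s + 1)^2*(s - 3)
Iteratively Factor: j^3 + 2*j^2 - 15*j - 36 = (j + 3)*(j^2 - j - 12) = (j + 3)^2*(j - 4)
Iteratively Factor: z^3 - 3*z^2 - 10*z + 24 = (z + 3)*(z^2 - 6*z + 8) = (z - 4)*(z + 3)*(z - 2)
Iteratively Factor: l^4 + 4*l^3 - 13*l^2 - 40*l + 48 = (l - 3)*(l^3 + 7*l^2 + 8*l - 16) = (l - 3)*(l - 1)*(l^2 + 8*l + 16) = (l - 3)*(l - 1)*(l + 4)*(l + 4)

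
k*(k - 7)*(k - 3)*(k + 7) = k^4 - 3*k^3 - 49*k^2 + 147*k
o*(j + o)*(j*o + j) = j^2*o^2 + j^2*o + j*o^3 + j*o^2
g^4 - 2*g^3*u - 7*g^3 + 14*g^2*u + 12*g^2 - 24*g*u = g*(g - 4)*(g - 3)*(g - 2*u)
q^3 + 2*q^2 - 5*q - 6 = (q - 2)*(q + 1)*(q + 3)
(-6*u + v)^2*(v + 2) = 36*u^2*v + 72*u^2 - 12*u*v^2 - 24*u*v + v^3 + 2*v^2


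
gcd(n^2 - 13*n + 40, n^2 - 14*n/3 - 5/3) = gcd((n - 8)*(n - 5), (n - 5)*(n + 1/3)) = n - 5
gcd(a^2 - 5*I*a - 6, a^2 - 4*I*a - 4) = a - 2*I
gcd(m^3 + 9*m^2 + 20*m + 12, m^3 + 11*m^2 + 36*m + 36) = m^2 + 8*m + 12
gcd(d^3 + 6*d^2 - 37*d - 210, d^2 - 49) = d + 7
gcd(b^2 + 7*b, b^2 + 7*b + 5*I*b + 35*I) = b + 7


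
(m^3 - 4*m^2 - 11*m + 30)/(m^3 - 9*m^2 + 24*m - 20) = (m + 3)/(m - 2)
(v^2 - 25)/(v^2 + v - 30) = (v + 5)/(v + 6)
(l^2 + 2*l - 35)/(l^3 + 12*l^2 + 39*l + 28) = (l - 5)/(l^2 + 5*l + 4)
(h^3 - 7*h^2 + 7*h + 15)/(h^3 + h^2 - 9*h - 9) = (h - 5)/(h + 3)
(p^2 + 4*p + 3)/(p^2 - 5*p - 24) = (p + 1)/(p - 8)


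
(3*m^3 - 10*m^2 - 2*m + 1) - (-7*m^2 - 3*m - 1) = 3*m^3 - 3*m^2 + m + 2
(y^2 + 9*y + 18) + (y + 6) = y^2 + 10*y + 24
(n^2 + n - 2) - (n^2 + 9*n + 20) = -8*n - 22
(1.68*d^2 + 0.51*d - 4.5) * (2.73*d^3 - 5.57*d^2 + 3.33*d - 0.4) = 4.5864*d^5 - 7.9653*d^4 - 9.5313*d^3 + 26.0913*d^2 - 15.189*d + 1.8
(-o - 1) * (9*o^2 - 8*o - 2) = -9*o^3 - o^2 + 10*o + 2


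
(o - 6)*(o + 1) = o^2 - 5*o - 6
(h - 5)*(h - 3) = h^2 - 8*h + 15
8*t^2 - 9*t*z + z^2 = (-8*t + z)*(-t + z)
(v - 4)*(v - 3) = v^2 - 7*v + 12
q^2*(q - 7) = q^3 - 7*q^2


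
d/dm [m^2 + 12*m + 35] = 2*m + 12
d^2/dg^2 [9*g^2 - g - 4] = 18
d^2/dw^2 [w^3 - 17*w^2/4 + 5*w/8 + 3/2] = 6*w - 17/2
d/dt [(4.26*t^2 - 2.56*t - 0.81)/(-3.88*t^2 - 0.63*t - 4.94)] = (-12.6166*t^2 - 48.3744*t + 12.1361)/(15.0544*t^4 + 4.8888*t^3 + 38.7313*t^2 + 6.2244*t + 24.4036)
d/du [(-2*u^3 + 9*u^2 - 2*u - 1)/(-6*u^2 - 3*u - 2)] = (12*u^4 + 12*u^3 - 27*u^2 - 48*u + 1)/(36*u^4 + 36*u^3 + 33*u^2 + 12*u + 4)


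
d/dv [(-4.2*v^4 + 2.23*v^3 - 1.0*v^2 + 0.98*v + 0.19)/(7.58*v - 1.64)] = (-95.508*v^4 + 61.3588*v^3 - 18.5516*v^2 + 3.28*v - 3.0474)/(57.4564*v^2 - 24.8624*v + 2.6896)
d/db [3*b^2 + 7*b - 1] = 6*b + 7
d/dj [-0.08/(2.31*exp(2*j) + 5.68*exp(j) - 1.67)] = (0.3696*exp(j) + 0.4544)*exp(j)/(2.31*exp(2*j) + 5.68*exp(j) - 1.67)^2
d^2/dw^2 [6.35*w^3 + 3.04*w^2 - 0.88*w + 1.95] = 38.1*w + 6.08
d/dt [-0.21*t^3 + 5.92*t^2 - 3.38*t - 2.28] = -0.63*t^2 + 11.84*t - 3.38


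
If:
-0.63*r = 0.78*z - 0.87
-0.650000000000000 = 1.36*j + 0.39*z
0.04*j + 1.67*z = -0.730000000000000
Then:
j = -0.36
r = 1.91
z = -0.43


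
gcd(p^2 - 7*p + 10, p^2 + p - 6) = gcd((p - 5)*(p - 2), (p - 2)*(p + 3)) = p - 2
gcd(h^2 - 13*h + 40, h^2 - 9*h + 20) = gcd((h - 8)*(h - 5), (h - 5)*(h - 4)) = h - 5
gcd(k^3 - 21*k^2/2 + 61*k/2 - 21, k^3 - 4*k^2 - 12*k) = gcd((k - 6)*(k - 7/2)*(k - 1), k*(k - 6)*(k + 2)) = k - 6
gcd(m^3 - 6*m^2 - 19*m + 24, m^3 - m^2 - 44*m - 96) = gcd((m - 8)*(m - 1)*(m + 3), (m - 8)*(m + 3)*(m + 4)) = m^2 - 5*m - 24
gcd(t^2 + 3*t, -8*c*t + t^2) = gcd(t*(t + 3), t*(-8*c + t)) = t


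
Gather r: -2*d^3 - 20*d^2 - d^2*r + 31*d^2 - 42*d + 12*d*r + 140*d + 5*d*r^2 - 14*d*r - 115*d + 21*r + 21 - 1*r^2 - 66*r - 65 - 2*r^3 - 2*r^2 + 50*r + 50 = -2*d^3 + 11*d^2 - 17*d - 2*r^3 + r^2*(5*d - 3) + r*(-d^2 - 2*d + 5) + 6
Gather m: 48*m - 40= 48*m - 40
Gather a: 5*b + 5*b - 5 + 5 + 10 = 10*b + 10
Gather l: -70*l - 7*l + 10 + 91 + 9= 110 - 77*l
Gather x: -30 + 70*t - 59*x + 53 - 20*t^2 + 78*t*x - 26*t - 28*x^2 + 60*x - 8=-20*t^2 + 44*t - 28*x^2 + x*(78*t + 1) + 15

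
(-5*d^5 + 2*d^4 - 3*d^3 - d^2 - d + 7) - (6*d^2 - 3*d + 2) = -5*d^5 + 2*d^4 - 3*d^3 - 7*d^2 + 2*d + 5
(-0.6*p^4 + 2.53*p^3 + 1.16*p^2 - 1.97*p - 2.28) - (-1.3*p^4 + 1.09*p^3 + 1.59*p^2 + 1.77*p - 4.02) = 0.7*p^4 + 1.44*p^3 - 0.43*p^2 - 3.74*p + 1.74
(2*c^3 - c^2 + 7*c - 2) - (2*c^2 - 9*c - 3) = 2*c^3 - 3*c^2 + 16*c + 1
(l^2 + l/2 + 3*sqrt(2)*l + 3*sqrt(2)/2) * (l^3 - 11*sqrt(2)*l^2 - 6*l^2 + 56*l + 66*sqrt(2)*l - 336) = l^5 - 8*sqrt(2)*l^4 - 11*l^4/2 - 13*l^3 + 44*sqrt(2)*l^3 + 55*l^2 + 192*sqrt(2)*l^2 - 924*sqrt(2)*l + 30*l - 504*sqrt(2)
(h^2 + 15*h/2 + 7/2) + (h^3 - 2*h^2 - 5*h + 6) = h^3 - h^2 + 5*h/2 + 19/2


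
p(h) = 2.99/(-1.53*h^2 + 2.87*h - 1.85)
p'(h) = 2.99*(3.06*h - 2.87)/(-1.53*h^2 + 2.87*h - 1.85)^2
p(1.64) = -2.38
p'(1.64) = 4.06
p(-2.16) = -0.20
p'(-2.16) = -0.12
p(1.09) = -5.54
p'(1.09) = 4.78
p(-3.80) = -0.09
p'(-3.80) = -0.04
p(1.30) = -4.24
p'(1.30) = 6.67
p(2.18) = -1.04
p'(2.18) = 1.38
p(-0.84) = -0.56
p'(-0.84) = -0.57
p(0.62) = -4.54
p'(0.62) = -6.70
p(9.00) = -0.03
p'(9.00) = 0.01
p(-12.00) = -0.01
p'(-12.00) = -0.00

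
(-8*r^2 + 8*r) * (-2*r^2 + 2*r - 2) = 16*r^4 - 32*r^3 + 32*r^2 - 16*r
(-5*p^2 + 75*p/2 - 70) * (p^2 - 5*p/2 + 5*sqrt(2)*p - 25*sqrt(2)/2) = -5*p^4 - 25*sqrt(2)*p^3 + 50*p^3 - 655*p^2/4 + 250*sqrt(2)*p^2 - 3275*sqrt(2)*p/4 + 175*p + 875*sqrt(2)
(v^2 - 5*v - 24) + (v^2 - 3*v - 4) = 2*v^2 - 8*v - 28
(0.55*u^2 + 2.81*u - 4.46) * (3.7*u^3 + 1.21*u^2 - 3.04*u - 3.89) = 2.035*u^5 + 11.0625*u^4 - 14.7739*u^3 - 16.0785*u^2 + 2.6275*u + 17.3494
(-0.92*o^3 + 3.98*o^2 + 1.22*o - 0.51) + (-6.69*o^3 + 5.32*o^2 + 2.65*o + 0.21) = -7.61*o^3 + 9.3*o^2 + 3.87*o - 0.3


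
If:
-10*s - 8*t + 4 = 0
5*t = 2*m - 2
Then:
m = 5*t/2 + 1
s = 2/5 - 4*t/5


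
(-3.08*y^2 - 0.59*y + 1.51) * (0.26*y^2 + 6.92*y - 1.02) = -0.8008*y^4 - 21.467*y^3 - 0.5486*y^2 + 11.051*y - 1.5402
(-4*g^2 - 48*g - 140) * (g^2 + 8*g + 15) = -4*g^4 - 80*g^3 - 584*g^2 - 1840*g - 2100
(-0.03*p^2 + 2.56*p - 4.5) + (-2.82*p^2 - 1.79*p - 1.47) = -2.85*p^2 + 0.77*p - 5.97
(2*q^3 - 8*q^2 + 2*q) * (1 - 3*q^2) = -6*q^5 + 24*q^4 - 4*q^3 - 8*q^2 + 2*q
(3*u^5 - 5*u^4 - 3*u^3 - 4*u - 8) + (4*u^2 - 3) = 3*u^5 - 5*u^4 - 3*u^3 + 4*u^2 - 4*u - 11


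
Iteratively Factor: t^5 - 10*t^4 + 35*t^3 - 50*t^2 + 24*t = (t - 1)*(t^4 - 9*t^3 + 26*t^2 - 24*t) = (t - 3)*(t - 1)*(t^3 - 6*t^2 + 8*t) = (t - 4)*(t - 3)*(t - 1)*(t^2 - 2*t) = (t - 4)*(t - 3)*(t - 2)*(t - 1)*(t)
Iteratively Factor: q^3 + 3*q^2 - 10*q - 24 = (q + 2)*(q^2 + q - 12) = (q - 3)*(q + 2)*(q + 4)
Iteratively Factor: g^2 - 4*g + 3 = (g - 3)*(g - 1)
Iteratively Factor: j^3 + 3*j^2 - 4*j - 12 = (j + 2)*(j^2 + j - 6) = (j + 2)*(j + 3)*(j - 2)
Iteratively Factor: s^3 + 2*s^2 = (s + 2)*(s^2) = s*(s + 2)*(s)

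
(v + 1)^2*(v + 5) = v^3 + 7*v^2 + 11*v + 5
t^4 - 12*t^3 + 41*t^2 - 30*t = t*(t - 6)*(t - 5)*(t - 1)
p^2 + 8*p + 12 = (p + 2)*(p + 6)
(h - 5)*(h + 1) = h^2 - 4*h - 5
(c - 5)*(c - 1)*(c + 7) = c^3 + c^2 - 37*c + 35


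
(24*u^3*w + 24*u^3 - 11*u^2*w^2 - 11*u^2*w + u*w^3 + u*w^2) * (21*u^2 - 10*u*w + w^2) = 504*u^5*w + 504*u^5 - 471*u^4*w^2 - 471*u^4*w + 155*u^3*w^3 + 155*u^3*w^2 - 21*u^2*w^4 - 21*u^2*w^3 + u*w^5 + u*w^4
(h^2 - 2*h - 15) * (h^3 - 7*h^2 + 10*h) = h^5 - 9*h^4 + 9*h^3 + 85*h^2 - 150*h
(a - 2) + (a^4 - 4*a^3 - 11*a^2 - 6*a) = a^4 - 4*a^3 - 11*a^2 - 5*a - 2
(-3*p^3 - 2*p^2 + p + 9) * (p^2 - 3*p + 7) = -3*p^5 + 7*p^4 - 14*p^3 - 8*p^2 - 20*p + 63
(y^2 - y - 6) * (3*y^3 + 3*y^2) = 3*y^5 - 21*y^3 - 18*y^2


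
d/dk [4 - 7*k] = -7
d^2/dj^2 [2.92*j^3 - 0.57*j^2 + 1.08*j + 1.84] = 17.52*j - 1.14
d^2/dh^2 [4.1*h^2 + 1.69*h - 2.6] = 8.20000000000000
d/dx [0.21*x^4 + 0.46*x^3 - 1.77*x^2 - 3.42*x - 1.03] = 0.84*x^3 + 1.38*x^2 - 3.54*x - 3.42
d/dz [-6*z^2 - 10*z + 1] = -12*z - 10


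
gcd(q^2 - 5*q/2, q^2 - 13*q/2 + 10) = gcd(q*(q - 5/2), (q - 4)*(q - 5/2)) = q - 5/2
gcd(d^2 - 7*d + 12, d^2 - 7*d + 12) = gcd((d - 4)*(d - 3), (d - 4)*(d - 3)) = d^2 - 7*d + 12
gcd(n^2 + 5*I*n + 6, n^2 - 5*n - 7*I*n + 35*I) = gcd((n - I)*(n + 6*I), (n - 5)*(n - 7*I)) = 1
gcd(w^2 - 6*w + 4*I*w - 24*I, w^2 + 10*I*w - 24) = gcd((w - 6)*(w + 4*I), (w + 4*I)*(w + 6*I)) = w + 4*I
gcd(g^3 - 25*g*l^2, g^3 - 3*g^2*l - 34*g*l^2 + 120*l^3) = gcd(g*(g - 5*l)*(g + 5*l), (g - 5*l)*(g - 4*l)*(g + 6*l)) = g - 5*l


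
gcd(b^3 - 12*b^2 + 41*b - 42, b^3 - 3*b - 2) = b - 2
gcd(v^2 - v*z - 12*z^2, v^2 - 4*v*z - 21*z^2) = v + 3*z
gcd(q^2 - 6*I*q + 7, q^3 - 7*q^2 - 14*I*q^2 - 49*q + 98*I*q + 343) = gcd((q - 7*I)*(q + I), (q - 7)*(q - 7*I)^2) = q - 7*I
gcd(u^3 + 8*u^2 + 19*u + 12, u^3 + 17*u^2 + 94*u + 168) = u + 4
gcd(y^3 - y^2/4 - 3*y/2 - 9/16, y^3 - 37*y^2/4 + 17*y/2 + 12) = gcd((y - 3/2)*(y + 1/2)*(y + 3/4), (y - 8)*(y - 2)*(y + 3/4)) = y + 3/4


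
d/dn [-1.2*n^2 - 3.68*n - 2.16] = -2.4*n - 3.68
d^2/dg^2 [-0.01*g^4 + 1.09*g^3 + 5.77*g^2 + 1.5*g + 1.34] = -0.12*g^2 + 6.54*g + 11.54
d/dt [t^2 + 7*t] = 2*t + 7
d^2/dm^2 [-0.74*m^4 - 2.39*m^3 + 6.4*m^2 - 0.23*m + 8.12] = -8.88*m^2 - 14.34*m + 12.8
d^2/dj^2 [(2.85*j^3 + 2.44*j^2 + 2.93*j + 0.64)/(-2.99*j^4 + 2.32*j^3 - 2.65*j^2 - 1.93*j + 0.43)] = (-50.9585700000001*j^9 - 130.883064*j^8 - 77.2873140000002*j^7 + 418.371802*j^6 - 96.2739059999999*j^5 - 29.8095420000001*j^4 - 63.2403820000001*j^3 + 12.938034*j^2 - 39.003096*j - 11.991958)/(26.730899*j^12 - 62.223096*j^11 + 119.353923*j^10 - 71.019109*j^9 + 13.921032*j^8 + 91.93857*j^7 - 46.557788*j^6 + 15.708405*j^5 + 33.764691*j^4 - 7.293257*j^3 - 3.335166*j^2 + 1.070571*j - 0.079507)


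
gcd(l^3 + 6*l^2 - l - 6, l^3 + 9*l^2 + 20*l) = 1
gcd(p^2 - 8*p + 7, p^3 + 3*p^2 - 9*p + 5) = p - 1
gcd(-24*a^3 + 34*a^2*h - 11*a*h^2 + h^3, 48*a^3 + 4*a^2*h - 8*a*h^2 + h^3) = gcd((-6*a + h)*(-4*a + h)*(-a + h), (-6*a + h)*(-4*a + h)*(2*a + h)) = 24*a^2 - 10*a*h + h^2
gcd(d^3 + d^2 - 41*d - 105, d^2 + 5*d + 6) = d + 3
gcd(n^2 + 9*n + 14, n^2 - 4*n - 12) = n + 2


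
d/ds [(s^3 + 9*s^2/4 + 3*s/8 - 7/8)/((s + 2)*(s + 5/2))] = (16*s^4 + 144*s^3 + 396*s^2 + 388*s + 93)/(4*(4*s^4 + 36*s^3 + 121*s^2 + 180*s + 100))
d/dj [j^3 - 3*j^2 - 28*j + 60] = 3*j^2 - 6*j - 28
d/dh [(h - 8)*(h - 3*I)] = 2*h - 8 - 3*I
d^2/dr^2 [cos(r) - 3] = -cos(r)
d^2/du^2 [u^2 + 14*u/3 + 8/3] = 2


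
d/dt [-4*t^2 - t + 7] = -8*t - 1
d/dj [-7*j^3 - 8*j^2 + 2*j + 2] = -21*j^2 - 16*j + 2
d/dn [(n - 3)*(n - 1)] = 2*n - 4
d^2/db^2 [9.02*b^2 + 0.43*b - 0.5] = 18.0400000000000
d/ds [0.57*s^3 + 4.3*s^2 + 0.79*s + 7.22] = 1.71*s^2 + 8.6*s + 0.79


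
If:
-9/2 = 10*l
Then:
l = -9/20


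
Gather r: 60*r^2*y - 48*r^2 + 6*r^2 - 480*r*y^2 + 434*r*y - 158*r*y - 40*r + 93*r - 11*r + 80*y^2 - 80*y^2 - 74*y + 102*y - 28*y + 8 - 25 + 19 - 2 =r^2*(60*y - 42) + r*(-480*y^2 + 276*y + 42)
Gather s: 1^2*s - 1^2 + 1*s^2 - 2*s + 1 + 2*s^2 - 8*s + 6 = 3*s^2 - 9*s + 6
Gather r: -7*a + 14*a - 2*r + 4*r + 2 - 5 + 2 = 7*a + 2*r - 1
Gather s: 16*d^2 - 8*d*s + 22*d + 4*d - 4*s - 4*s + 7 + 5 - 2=16*d^2 + 26*d + s*(-8*d - 8) + 10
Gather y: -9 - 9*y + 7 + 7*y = -2*y - 2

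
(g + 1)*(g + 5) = g^2 + 6*g + 5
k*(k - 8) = k^2 - 8*k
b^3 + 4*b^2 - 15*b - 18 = (b - 3)*(b + 1)*(b + 6)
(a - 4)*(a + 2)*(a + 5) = a^3 + 3*a^2 - 18*a - 40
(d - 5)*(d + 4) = d^2 - d - 20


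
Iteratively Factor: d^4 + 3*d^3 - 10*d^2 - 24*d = (d + 4)*(d^3 - d^2 - 6*d) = (d - 3)*(d + 4)*(d^2 + 2*d) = (d - 3)*(d + 2)*(d + 4)*(d)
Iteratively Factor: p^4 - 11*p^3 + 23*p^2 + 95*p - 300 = (p + 3)*(p^3 - 14*p^2 + 65*p - 100) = (p - 5)*(p + 3)*(p^2 - 9*p + 20) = (p - 5)^2*(p + 3)*(p - 4)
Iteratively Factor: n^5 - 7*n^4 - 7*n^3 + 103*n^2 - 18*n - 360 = (n - 3)*(n^4 - 4*n^3 - 19*n^2 + 46*n + 120) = (n - 5)*(n - 3)*(n^3 + n^2 - 14*n - 24) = (n - 5)*(n - 3)*(n + 3)*(n^2 - 2*n - 8) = (n - 5)*(n - 4)*(n - 3)*(n + 3)*(n + 2)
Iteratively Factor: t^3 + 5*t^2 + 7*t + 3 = (t + 1)*(t^2 + 4*t + 3) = (t + 1)*(t + 3)*(t + 1)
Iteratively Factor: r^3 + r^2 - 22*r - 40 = (r - 5)*(r^2 + 6*r + 8) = (r - 5)*(r + 4)*(r + 2)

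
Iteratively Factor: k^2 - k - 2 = (k - 2)*(k + 1)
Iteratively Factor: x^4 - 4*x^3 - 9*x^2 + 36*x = (x + 3)*(x^3 - 7*x^2 + 12*x) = (x - 3)*(x + 3)*(x^2 - 4*x) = x*(x - 3)*(x + 3)*(x - 4)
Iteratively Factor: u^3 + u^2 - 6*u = (u + 3)*(u^2 - 2*u) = (u - 2)*(u + 3)*(u)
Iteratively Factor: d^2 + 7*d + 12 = (d + 4)*(d + 3)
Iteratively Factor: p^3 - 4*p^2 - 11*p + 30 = (p - 5)*(p^2 + p - 6) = (p - 5)*(p + 3)*(p - 2)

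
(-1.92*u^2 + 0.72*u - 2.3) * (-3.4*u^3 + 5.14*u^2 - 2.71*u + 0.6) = 6.528*u^5 - 12.3168*u^4 + 16.724*u^3 - 14.9252*u^2 + 6.665*u - 1.38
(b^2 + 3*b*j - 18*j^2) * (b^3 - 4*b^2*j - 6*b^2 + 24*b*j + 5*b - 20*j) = b^5 - b^4*j - 6*b^4 - 30*b^3*j^2 + 6*b^3*j + 5*b^3 + 72*b^2*j^3 + 180*b^2*j^2 - 5*b^2*j - 432*b*j^3 - 150*b*j^2 + 360*j^3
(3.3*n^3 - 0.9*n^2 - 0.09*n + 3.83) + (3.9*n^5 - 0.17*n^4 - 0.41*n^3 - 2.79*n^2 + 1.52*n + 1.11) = 3.9*n^5 - 0.17*n^4 + 2.89*n^3 - 3.69*n^2 + 1.43*n + 4.94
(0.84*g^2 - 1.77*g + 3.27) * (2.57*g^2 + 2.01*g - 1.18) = 2.1588*g^4 - 2.8605*g^3 + 3.855*g^2 + 8.6613*g - 3.8586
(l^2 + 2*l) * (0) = 0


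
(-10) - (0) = -10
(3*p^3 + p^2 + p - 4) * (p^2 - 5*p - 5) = 3*p^5 - 14*p^4 - 19*p^3 - 14*p^2 + 15*p + 20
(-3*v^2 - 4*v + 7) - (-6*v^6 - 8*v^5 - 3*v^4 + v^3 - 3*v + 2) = 6*v^6 + 8*v^5 + 3*v^4 - v^3 - 3*v^2 - v + 5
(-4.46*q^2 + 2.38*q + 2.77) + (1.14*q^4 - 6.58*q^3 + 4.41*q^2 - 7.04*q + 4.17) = 1.14*q^4 - 6.58*q^3 - 0.0499999999999998*q^2 - 4.66*q + 6.94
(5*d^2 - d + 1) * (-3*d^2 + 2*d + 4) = -15*d^4 + 13*d^3 + 15*d^2 - 2*d + 4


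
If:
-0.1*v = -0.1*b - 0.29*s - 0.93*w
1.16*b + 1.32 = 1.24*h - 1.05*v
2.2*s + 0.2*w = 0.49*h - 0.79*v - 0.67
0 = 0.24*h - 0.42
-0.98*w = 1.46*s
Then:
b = 0.61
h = 1.75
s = 0.04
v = 0.13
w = -0.07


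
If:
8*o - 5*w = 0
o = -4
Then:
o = -4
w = -32/5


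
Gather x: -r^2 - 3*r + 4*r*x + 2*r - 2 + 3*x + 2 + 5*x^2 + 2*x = -r^2 - r + 5*x^2 + x*(4*r + 5)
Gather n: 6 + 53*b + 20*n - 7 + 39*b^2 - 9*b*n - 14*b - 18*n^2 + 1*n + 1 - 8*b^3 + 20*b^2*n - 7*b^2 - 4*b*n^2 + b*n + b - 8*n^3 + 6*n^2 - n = -8*b^3 + 32*b^2 + 40*b - 8*n^3 + n^2*(-4*b - 12) + n*(20*b^2 - 8*b + 20)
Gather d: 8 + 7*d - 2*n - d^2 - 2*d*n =-d^2 + d*(7 - 2*n) - 2*n + 8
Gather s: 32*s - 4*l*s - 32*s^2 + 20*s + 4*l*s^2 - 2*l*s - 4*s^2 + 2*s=s^2*(4*l - 36) + s*(54 - 6*l)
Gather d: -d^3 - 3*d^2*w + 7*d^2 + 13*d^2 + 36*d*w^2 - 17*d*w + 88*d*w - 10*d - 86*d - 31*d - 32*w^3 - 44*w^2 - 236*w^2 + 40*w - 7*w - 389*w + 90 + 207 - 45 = -d^3 + d^2*(20 - 3*w) + d*(36*w^2 + 71*w - 127) - 32*w^3 - 280*w^2 - 356*w + 252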